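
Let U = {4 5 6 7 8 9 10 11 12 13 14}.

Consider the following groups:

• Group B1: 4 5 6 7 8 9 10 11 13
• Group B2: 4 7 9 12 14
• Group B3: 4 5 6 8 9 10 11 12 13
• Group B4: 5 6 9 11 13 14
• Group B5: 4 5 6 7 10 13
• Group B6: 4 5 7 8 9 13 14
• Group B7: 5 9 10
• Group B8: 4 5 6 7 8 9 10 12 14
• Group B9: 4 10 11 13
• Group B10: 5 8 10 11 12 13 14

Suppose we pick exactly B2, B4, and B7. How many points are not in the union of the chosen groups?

Union of B2, B4, B7 = {4, 5, 6, 7, 9, 10, 11, 12, 13, 14}.
Not covered: 8 — 1 point.

1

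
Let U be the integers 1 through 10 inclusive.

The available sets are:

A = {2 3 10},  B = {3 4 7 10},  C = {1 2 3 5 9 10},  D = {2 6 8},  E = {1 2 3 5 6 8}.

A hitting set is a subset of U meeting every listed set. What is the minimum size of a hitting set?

2

H = {2, 3} meets every set (each contains at least one member of H), and |H| = 2.
The sets B, D are pairwise disjoint, so any hitting set needs a separate item for each — at least 2. Hence 2 is optimal.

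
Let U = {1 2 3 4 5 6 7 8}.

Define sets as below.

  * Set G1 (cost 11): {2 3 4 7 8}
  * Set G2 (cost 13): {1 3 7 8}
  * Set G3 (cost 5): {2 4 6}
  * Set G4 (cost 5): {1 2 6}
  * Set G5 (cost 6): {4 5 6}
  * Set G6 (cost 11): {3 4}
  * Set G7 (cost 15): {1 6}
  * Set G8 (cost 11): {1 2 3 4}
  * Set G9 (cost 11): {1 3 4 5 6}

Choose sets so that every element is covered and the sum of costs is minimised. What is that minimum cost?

G1, G9 together cover every element (G1 ∪ G9 = {1, 2, 3, 4, 5, 6, 7, 8}); total cost 11 + 11 = 22.
The greedy pick G3, G2, G5 costs 24; no covering selection beats 22.

22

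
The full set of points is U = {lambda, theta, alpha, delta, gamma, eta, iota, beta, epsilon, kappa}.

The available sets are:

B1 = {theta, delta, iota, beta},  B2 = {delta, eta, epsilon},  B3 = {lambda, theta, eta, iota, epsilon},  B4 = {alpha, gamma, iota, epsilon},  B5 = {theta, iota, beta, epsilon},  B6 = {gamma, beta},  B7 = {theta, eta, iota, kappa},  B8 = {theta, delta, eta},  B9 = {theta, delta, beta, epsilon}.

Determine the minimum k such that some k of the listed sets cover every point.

4

B3 and B4 and B7 and B9 together: B3 ∪ B4 ∪ B7 ∪ B9 = {lambda, theta, alpha, delta, gamma, eta, iota, beta, epsilon, kappa} — every point is covered.
Only B3 contains lambda, so B3 is forced; the remaining 5 points need at least 3 more sets (each remaining set adds at most 2) — so at least 4 sets are needed, and 4 is optimal.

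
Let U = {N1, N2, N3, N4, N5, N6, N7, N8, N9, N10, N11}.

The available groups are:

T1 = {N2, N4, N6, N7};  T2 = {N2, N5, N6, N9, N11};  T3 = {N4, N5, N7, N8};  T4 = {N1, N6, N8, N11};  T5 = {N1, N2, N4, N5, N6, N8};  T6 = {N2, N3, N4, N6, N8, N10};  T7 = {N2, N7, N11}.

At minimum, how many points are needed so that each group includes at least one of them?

2

H = {N6, N7} meets every group (each contains at least one member of H), and |H| = 2.
No single point lies in every group, so at least 2 are needed and 2 is optimal.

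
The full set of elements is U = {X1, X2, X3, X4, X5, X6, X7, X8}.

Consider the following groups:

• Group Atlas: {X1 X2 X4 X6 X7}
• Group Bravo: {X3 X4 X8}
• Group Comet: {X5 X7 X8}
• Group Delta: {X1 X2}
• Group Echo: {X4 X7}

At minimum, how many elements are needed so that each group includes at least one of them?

The 3 elements {X1, X4, X5} hit every group.
No choice of 2 elements meets every group, so 3 is the minimum.

3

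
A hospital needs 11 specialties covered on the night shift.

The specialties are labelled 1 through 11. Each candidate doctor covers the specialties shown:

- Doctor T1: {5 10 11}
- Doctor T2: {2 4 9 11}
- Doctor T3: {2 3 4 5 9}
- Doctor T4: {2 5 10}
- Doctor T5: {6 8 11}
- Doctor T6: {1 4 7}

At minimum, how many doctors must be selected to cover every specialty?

Take {T1, T3, T5, T6}. Their union is {1, 2, 3, 4, 5, 6, 7, 8, 9, 10, 11}, which is all 11 specialties.
No 3 of the 6 doctors cover everything (all 20 combinations miss at least one specialty), so 4 is optimal.

4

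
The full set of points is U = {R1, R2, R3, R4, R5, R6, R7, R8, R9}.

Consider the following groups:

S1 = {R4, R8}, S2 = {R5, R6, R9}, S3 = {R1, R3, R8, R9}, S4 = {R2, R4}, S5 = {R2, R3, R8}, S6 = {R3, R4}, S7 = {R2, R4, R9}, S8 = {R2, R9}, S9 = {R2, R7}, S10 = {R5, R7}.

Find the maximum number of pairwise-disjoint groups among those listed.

S6, S8, S10 are pairwise disjoint (S6={R3,R4}; S8={R2,R9}; S10={R5,R7}).
Every remaining group overlaps one of these, and no 4 of the listed groups are pairwise disjoint, so 3 is the maximum.

3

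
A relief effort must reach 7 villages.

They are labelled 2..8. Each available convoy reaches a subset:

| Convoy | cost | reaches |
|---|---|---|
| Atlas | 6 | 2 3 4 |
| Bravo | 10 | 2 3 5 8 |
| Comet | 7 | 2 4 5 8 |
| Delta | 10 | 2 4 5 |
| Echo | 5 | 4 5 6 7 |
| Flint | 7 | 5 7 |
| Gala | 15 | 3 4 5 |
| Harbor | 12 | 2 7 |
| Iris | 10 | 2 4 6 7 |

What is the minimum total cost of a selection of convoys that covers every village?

Bravo, Echo together cover every village (Bravo ∪ Echo = {2, 3, 4, 5, 6, 7, 8}); total cost 10 + 5 = 15.
The greedy pick Echo, Atlas, Comet costs 18; no covering selection beats 15.

15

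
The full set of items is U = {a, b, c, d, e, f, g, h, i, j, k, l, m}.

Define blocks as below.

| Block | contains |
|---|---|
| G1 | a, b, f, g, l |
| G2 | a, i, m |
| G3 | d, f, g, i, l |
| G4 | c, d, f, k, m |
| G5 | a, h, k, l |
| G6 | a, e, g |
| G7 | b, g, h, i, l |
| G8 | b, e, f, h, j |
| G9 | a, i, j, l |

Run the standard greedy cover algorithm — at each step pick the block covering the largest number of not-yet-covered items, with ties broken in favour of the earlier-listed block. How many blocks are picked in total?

4

Greedy: pick G1 (covers 5 new) → pick G4 (covers 4 new) → pick G8 (covers 3 new) → pick G2 (covers 1 new). Total picks: 4.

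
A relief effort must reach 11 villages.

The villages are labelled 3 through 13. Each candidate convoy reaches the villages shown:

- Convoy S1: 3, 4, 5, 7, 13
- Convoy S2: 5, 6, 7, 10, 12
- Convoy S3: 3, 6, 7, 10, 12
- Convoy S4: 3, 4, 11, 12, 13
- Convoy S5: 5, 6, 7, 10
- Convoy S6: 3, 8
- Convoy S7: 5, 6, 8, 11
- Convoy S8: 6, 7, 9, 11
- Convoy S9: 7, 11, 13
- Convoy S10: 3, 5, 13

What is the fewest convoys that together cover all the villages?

Take {S1, S3, S6, S8}. Their union is {3, 4, 5, 6, 7, 8, 9, 10, 11, 12, 13}, which is all 11 villages.
No 3 of the 10 convoys cover everything (all 120 combinations miss at least one village), so 4 is optimal.

4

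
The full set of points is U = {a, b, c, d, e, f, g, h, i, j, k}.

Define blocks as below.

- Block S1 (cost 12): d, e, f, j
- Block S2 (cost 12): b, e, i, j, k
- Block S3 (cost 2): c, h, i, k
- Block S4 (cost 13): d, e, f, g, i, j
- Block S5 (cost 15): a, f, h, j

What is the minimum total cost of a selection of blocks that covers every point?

S2, S3, S4, S5 together cover every point (S2 ∪ S3 ∪ S4 ∪ S5 = {a, b, c, d, e, f, g, h, i, j, k}); total cost 12 + 2 + 13 + 15 = 42.
No covering selection has total cost below 42.

42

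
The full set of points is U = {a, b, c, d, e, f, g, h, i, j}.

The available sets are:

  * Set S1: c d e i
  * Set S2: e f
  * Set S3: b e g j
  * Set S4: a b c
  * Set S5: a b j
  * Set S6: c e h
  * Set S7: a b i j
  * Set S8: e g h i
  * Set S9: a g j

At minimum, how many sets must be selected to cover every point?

4

S1, S2, S5, and S8 cover everything between them: the union {a, b, c, d, e, f, g, h, i, j} is all of U.
No 3 of the 9 sets cover everything (all 84 combinations miss at least one point), so 4 is optimal.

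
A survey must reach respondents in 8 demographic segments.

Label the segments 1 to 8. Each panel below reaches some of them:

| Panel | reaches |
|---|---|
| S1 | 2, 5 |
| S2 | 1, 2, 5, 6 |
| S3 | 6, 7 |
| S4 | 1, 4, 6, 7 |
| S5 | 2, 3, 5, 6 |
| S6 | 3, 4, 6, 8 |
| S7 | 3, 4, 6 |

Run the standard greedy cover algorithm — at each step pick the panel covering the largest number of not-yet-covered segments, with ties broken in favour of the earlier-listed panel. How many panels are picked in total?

3

Greedy: pick S2 (covers 4 new) → pick S6 (covers 3 new) → pick S3 (covers 1 new). Total picks: 3.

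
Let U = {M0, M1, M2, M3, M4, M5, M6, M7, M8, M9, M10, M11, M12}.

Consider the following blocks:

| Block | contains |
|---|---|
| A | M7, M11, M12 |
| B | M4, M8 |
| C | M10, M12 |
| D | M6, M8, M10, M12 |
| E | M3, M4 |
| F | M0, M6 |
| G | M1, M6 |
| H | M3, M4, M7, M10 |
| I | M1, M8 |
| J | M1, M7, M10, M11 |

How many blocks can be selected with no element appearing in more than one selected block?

4

C, E, F, I are pairwise disjoint (C={M10,M12}; E={M3,M4}; F={M0,M6}; I={M1,M8}).
Every remaining block overlaps one of these, and no 5 of the listed blocks are pairwise disjoint, so 4 is the maximum.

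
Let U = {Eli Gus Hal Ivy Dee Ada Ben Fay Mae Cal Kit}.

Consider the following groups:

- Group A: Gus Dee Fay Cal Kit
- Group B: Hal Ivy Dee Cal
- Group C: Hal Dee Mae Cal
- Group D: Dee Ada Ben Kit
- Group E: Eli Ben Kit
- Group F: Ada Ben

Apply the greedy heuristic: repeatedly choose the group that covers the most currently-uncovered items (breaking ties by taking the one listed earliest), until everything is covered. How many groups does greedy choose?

5

Greedy: pick A (covers 5 new) → pick B (covers 2 new) → pick D (covers 2 new) → pick C (covers 1 new) → pick E (covers 1 new). Total picks: 5.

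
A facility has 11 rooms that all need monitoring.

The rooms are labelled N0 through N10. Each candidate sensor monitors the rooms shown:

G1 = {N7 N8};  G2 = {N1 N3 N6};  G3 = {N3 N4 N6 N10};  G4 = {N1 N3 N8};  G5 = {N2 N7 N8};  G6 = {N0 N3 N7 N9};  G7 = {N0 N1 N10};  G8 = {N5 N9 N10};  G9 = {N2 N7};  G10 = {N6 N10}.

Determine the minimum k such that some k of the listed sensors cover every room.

4

Take {G3, G5, G7, G8}. Their union is {N0, N1, N2, N3, N4, N5, N6, N7, N8, N9, N10}, which is all 11 rooms.
Only G3 contains N4, so G3 is forced; the remaining 7 rooms need at least 3 more sensors (each remaining sensor adds at most 3) — so at least 4 sensors are needed, and 4 is optimal.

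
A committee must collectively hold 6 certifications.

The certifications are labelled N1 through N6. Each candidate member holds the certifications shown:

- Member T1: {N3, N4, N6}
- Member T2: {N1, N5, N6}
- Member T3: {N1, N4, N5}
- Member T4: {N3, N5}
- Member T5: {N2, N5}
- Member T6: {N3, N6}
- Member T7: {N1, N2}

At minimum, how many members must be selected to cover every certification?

Take {T1, T2, T5}. Their union is {N1, N2, N3, N4, N5, N6}, which is all 6 certifications.
No 2 of the 7 members cover everything (all 21 combinations miss at least one certification), so 3 is optimal.

3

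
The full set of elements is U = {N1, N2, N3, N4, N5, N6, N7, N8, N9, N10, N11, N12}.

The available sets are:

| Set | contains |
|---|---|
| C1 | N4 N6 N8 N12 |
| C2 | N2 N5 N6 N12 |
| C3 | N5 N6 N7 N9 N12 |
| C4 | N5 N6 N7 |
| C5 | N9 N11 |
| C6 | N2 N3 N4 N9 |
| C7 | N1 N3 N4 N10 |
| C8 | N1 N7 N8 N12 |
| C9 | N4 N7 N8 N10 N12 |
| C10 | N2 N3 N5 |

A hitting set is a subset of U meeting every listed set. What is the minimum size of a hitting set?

4

The 4 elements {N3, N5, N9, N12} hit every set.
No choice of 3 elements meets every set, so 4 is the minimum.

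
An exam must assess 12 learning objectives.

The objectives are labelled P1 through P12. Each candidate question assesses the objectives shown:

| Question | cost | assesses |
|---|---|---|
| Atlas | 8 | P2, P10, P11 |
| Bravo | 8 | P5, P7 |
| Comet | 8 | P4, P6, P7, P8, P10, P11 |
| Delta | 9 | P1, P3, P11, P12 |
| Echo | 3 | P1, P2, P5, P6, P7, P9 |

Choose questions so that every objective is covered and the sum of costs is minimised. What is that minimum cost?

Comet, Delta, Echo together cover every objective (Comet ∪ Delta ∪ Echo = {P1, P2, P3, P4, P5, P6, P7, P8, P9, P10, P11, P12}); total cost 8 + 9 + 3 = 20.
No covering selection has total cost below 20.

20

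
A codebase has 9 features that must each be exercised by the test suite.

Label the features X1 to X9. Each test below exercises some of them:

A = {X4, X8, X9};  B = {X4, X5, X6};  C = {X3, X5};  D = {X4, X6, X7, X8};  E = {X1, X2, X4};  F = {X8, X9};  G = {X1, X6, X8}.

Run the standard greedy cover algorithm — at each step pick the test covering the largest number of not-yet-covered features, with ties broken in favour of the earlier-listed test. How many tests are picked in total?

4

Greedy: pick D (covers 4 new) → pick C (covers 2 new) → pick E (covers 2 new) → pick A (covers 1 new). Total picks: 4.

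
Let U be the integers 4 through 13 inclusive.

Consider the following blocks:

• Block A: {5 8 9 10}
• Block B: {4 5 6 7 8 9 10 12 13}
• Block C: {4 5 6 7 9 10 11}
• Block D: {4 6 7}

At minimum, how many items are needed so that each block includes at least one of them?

2

Take H = {5, 6}. Each listed block contains at least one of these, so H is a hitting set of size 2.
The blocks A, D are pairwise disjoint, so any hitting set needs a separate item for each — at least 2. Hence 2 is optimal.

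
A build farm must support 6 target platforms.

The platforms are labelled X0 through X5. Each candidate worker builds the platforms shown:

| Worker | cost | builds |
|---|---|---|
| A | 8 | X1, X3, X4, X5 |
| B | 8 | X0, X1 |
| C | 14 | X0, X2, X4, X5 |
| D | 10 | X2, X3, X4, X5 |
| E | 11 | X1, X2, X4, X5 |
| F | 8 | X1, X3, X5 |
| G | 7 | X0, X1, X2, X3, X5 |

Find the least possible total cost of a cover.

A, G together cover every platform (A ∪ G = {X0, X1, X2, X3, X4, X5}); total cost 8 + 7 = 15.
No covering selection has total cost below 15.

15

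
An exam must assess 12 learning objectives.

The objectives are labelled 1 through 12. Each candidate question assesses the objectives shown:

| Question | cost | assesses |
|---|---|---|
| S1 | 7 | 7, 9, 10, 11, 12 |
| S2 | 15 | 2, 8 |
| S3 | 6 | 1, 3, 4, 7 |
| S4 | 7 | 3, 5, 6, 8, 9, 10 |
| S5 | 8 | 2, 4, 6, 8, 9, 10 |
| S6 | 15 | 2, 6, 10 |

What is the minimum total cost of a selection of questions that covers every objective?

S1, S3, S4, S5 together cover every objective (S1 ∪ S3 ∪ S4 ∪ S5 = {1, 2, 3, 4, 5, 6, 7, 8, 9, 10, 11, 12}); total cost 7 + 6 + 7 + 8 = 28.
No covering selection has total cost below 28.

28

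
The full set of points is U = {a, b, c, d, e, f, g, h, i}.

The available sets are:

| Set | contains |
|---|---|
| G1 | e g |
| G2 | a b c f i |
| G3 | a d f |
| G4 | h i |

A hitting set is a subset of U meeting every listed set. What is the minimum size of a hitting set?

Take T = {e, f, i}. Each listed set contains at least one of these, so T is a hitting set of size 3.
The sets G1, G3, G4 are pairwise disjoint, so any hitting set needs a separate point for each — at least 3. Hence 3 is optimal.

3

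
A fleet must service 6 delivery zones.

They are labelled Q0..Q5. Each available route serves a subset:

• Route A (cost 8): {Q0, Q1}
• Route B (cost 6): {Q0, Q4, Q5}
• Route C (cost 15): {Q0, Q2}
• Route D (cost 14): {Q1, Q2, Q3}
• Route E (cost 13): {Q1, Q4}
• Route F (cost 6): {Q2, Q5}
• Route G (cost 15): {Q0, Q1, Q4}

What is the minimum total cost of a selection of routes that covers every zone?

B, D together cover every zone (B ∪ D = {Q0, Q1, Q2, Q3, Q4, Q5}); total cost 6 + 14 = 20.
No covering selection has total cost below 20.

20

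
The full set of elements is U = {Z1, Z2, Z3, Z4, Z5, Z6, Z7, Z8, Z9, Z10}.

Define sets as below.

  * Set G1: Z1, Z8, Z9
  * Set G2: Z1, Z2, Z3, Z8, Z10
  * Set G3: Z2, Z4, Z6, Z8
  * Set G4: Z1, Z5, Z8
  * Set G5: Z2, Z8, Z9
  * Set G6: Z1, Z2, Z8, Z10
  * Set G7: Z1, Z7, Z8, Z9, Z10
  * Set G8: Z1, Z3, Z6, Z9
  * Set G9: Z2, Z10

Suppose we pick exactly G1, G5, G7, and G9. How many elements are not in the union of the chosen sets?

Union of G1, G5, G7, G9 = {Z1, Z2, Z7, Z8, Z9, Z10}.
Not covered: Z3, Z4, Z5, Z6 — 4 elements.

4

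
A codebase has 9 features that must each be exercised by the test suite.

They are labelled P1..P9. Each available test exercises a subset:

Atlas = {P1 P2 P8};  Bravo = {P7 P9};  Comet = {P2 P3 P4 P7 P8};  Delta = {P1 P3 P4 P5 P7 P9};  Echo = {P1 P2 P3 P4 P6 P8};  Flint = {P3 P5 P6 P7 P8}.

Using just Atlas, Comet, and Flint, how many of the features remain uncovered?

Union of Atlas, Comet, Flint = {P1, P2, P3, P4, P5, P6, P7, P8}.
Not covered: P9 — 1 feature.

1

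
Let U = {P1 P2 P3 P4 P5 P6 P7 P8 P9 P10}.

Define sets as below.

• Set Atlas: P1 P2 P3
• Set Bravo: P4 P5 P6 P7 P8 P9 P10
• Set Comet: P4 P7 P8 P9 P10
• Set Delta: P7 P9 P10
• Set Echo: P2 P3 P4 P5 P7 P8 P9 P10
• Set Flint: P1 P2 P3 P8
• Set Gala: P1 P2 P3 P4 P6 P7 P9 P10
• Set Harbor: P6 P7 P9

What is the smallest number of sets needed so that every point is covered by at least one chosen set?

Take {Atlas, Bravo}. Their union is {P1, P2, P3, P4, P5, P6, P7, P8, P9, P10}, which is all 10 points.
No single set has all 10 points (the largest, Echo, has 8), so 2 is optimal.

2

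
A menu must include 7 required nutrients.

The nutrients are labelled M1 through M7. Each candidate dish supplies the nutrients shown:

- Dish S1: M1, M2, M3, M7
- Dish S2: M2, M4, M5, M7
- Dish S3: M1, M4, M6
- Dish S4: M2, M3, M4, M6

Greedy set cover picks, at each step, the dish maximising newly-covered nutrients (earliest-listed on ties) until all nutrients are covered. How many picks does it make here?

Greedy: pick S1 (covers 4 new) → pick S2 (covers 2 new) → pick S3 (covers 1 new). Total picks: 3.

3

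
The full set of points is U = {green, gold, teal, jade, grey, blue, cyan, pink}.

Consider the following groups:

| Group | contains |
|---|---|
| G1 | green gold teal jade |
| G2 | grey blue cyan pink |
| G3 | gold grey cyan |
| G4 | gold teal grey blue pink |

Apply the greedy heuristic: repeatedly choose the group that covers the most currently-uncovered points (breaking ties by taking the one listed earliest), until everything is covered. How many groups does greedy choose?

3

Greedy: pick G4 (covers 5 new) → pick G1 (covers 2 new) → pick G2 (covers 1 new). Total picks: 3.
(The true minimum cover uses only 2 groups, so greedy is not optimal here.)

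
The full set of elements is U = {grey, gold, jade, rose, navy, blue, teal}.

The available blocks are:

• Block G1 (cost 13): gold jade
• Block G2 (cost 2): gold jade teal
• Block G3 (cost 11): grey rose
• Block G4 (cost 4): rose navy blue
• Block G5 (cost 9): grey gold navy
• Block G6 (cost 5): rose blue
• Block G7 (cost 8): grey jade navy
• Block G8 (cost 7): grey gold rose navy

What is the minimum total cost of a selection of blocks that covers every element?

13

G2, G4, G8 together cover every element (G2 ∪ G4 ∪ G8 = {grey, gold, jade, rose, navy, blue, teal}); total cost 2 + 4 + 7 = 13.
No covering selection has total cost below 13.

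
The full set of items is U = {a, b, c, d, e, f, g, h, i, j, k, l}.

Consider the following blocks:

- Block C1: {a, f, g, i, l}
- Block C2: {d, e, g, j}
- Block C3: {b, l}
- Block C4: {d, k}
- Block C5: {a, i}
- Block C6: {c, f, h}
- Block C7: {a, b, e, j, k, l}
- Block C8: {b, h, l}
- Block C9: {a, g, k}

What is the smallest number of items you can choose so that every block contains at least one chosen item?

Take T = {a, b, d, h}. Each listed block contains at least one of these, so T is a hitting set of size 4.
The blocks C3, C4, C5, C6 are pairwise disjoint, so any hitting set needs a separate item for each — at least 4. Hence 4 is optimal.

4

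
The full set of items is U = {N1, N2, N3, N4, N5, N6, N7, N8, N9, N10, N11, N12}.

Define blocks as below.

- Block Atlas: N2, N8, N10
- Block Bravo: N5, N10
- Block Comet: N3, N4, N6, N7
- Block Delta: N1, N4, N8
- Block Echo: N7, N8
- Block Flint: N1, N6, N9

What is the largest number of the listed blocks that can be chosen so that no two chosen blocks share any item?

3

Bravo, Echo, Flint are pairwise disjoint (Bravo={N5,N10}; Echo={N7,N8}; Flint={N1,N6,N9}).
Every remaining block overlaps one of these, and no 4 of the listed blocks are pairwise disjoint, so 3 is the maximum.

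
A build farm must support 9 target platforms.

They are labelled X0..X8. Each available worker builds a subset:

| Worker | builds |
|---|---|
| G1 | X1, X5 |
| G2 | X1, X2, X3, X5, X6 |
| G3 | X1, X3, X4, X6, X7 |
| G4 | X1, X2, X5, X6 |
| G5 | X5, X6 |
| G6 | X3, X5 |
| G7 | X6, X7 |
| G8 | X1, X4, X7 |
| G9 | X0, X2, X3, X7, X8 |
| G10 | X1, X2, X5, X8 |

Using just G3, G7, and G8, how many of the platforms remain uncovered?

Union of G3, G7, G8 = {X1, X3, X4, X6, X7}.
Not covered: X0, X2, X5, X8 — 4 platforms.

4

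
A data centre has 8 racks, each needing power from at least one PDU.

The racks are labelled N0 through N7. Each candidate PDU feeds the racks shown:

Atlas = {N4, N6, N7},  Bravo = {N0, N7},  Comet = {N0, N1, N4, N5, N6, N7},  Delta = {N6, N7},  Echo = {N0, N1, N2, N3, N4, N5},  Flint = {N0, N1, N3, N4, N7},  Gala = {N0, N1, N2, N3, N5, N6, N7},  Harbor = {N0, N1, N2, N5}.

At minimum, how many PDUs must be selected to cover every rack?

2

Take {Flint, Gala}. Their union is {N0, N1, N2, N3, N4, N5, N6, N7}, which is all 8 racks.
No single PDU has all 8 racks (the largest, Gala, has 7), so 2 is optimal.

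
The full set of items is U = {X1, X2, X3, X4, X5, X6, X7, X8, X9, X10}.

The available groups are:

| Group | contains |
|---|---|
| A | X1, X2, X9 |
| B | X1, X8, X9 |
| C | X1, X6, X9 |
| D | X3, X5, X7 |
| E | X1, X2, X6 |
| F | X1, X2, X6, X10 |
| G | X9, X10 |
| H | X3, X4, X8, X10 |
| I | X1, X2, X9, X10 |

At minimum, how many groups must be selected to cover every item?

4

Take {D, E, H, I}. Their union is {X1, X2, X3, X4, X5, X6, X7, X8, X9, X10}, which is all 10 items.
No 3 of the 9 groups cover everything (all 84 combinations miss at least one item), so 4 is optimal.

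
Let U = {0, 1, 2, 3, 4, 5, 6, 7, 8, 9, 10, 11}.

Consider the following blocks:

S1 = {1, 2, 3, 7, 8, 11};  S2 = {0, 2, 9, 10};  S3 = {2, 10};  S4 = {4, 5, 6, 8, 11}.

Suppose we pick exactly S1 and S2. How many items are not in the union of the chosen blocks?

Union of S1, S2 = {0, 1, 2, 3, 7, 8, 9, 10, 11}.
Not covered: 4, 5, 6 — 3 items.

3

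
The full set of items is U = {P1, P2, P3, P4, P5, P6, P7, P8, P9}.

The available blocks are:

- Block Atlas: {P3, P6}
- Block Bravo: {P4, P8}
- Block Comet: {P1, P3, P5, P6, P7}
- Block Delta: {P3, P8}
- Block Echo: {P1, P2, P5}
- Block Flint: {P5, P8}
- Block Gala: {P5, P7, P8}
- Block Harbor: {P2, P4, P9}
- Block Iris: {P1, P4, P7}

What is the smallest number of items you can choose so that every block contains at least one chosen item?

The 3 items {P3, P4, P5} hit every block.
The blocks Atlas, Gala, Harbor are pairwise disjoint, so any hitting set needs a separate item for each — at least 3. Hence 3 is optimal.

3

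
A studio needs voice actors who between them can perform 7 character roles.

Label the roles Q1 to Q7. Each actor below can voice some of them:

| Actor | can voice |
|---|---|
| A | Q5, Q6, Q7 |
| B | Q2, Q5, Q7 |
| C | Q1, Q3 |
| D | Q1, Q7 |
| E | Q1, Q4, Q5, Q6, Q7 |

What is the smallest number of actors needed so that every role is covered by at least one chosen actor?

B and C and E together: B ∪ C ∪ E = {Q1, Q2, Q3, Q4, Q5, Q6, Q7} — every role is covered.
Only B contains Q2, so B is forced; the remaining 4 roles need at least 2 more actors (each remaining actor adds at most 3) — so at least 3 actors are needed, and 3 is optimal.

3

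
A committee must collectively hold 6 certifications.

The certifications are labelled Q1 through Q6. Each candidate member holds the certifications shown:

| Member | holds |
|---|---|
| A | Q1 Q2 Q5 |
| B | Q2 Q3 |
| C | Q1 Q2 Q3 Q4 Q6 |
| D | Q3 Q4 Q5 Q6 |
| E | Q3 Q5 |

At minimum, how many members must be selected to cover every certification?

C and D together: C ∪ D = {Q1, Q2, Q3, Q4, Q5, Q6} — every certification is covered.
No single member has all 6 certifications (the largest, C, has 5), so 2 is optimal.

2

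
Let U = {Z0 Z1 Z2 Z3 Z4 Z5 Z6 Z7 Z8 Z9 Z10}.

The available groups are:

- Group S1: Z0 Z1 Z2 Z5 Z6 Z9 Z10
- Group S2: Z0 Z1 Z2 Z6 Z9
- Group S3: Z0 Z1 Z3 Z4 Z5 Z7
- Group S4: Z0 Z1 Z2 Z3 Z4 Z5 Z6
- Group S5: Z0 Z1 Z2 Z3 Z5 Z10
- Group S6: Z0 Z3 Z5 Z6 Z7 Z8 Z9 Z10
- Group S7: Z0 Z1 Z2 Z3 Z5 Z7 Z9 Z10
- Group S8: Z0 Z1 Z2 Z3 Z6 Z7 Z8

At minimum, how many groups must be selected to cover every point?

2

S4 and S6 together: S4 ∪ S6 = {Z0, Z1, Z2, Z3, Z4, Z5, Z6, Z7, Z8, Z9, Z10} — every point is covered.
No single group has all 11 points (the largest, S6, has 8), so 2 is optimal.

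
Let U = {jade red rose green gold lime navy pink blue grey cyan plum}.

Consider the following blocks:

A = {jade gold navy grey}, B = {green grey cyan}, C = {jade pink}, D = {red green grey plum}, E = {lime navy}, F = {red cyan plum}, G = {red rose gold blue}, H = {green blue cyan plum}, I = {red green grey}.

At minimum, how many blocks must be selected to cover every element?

5

Take {B, C, D, E, G}. Their union is {jade, red, rose, green, gold, lime, navy, pink, blue, grey, cyan, plum}, which is all 12 elements.
No 4 of the 9 blocks cover everything (all 126 combinations miss at least one element), so 5 is optimal.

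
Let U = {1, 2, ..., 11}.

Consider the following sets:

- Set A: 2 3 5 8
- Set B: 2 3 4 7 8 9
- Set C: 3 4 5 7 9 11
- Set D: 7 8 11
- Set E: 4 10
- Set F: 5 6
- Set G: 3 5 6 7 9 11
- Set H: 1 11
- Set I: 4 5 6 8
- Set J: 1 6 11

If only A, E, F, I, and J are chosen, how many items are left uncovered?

2

Union of A, E, F, I, J = {1, 2, 3, 4, 5, 6, 8, 10, 11}.
Not covered: 7, 9 — 2 items.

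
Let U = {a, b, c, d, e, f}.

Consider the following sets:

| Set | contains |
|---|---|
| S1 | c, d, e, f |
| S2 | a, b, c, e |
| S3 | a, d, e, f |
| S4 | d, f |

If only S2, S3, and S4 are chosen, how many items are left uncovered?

Union of S2, S3, S4 = {a, b, c, d, e, f} — that's every item, so 0 are uncovered.

0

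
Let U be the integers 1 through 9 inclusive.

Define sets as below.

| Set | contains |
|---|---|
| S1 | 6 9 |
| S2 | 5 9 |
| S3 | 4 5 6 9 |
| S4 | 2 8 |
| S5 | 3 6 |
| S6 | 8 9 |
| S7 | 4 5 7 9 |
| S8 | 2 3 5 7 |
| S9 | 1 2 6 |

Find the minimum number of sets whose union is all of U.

4

S3, S4, S8, and S9 cover everything between them: the union {1, 2, 3, 4, 5, 6, 7, 8, 9} is all of U.
No 3 of the 9 sets cover everything (all 84 combinations miss at least one element), so 4 is optimal.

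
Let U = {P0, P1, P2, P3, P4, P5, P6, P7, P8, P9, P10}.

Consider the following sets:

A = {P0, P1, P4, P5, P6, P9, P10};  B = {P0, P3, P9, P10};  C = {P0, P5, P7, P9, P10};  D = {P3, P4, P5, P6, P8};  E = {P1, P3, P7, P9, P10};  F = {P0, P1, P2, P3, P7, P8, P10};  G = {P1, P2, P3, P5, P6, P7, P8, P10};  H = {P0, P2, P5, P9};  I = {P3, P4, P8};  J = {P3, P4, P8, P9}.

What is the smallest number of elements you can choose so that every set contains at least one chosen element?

Take T = {P8, P9}. Each listed set contains at least one of these, so T is a hitting set of size 2.
The sets C, I are pairwise disjoint, so any hitting set needs a separate element for each — at least 2. Hence 2 is optimal.

2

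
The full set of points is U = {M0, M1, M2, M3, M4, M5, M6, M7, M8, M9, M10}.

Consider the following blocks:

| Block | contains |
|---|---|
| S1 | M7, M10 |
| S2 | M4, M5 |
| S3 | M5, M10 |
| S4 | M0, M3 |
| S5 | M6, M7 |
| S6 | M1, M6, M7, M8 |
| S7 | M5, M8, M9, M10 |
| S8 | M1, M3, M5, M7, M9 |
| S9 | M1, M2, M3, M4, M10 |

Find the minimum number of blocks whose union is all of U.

4

Take {S4, S5, S7, S9}. Their union is {M0, M1, M2, M3, M4, M5, M6, M7, M8, M9, M10}, which is all 11 points.
Only S4 contains M0, so S4 is forced; the remaining 9 points need at least 3 more blocks (each remaining block adds at most 4) — so at least 4 blocks are needed, and 4 is optimal.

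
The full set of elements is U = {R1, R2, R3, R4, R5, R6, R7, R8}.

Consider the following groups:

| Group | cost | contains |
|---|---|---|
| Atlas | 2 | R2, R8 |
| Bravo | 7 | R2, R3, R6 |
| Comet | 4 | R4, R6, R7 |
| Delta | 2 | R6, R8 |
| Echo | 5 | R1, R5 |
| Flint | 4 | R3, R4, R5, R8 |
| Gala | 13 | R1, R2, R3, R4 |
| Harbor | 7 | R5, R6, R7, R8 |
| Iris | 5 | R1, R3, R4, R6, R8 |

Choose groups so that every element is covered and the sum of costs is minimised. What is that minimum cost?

14

Atlas, Harbor, Iris together cover every element (Atlas ∪ Harbor ∪ Iris = {R1, R2, R3, R4, R5, R6, R7, R8}); total cost 2 + 7 + 5 = 14.
No covering selection has total cost below 14.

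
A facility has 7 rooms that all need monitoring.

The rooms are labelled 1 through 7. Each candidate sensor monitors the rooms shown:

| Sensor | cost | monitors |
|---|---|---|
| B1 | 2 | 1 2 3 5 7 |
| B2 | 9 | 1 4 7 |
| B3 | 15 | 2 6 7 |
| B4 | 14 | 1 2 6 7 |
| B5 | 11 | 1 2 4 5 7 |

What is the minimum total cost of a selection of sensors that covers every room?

B1, B2, B4 together cover every room (B1 ∪ B2 ∪ B4 = {1, 2, 3, 4, 5, 6, 7}); total cost 2 + 9 + 14 = 25.
No covering selection has total cost below 25.

25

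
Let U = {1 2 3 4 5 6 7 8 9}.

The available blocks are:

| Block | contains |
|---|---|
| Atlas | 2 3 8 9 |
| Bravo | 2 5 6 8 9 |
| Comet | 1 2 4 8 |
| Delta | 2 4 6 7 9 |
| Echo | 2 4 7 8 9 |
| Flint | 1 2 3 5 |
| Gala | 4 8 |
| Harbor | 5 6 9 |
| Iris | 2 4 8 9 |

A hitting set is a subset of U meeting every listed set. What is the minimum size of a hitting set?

The 3 elements {2, 4, 9} hit every block.
No choice of 2 elements meets every block, so 3 is the minimum.

3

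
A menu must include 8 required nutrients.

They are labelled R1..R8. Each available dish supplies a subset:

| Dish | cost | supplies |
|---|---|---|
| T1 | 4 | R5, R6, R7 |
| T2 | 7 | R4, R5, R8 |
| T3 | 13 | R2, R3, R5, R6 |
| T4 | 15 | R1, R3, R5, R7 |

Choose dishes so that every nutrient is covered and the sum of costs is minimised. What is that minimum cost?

T2, T3, T4 together cover every nutrient (T2 ∪ T3 ∪ T4 = {R1, R2, R3, R4, R5, R6, R7, R8}); total cost 7 + 13 + 15 = 35.
The greedy pick T1, T2, T3, T4 costs 39; no covering selection beats 35.

35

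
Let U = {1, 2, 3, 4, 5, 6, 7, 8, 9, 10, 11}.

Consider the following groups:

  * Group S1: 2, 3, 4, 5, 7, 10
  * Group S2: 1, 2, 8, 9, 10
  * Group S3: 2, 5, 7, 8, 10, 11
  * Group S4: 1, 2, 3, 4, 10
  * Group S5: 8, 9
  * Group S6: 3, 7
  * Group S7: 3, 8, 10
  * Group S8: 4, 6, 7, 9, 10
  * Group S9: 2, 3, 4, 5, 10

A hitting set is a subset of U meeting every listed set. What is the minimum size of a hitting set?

The 3 items {3, 9, 11} hit every group.
No choice of 2 items meets every group, so 3 is the minimum.

3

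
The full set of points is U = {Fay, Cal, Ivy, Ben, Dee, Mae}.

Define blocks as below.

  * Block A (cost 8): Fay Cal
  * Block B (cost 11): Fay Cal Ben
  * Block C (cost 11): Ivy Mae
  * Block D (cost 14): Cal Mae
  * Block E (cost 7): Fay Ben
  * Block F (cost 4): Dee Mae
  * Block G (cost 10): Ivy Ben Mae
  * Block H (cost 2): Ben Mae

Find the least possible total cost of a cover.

22

A, F, G together cover every point (A ∪ F ∪ G = {Fay, Cal, Ivy, Ben, Dee, Mae}); total cost 8 + 4 + 10 = 22.
The greedy pick H, A, F, G costs 24; no covering selection beats 22.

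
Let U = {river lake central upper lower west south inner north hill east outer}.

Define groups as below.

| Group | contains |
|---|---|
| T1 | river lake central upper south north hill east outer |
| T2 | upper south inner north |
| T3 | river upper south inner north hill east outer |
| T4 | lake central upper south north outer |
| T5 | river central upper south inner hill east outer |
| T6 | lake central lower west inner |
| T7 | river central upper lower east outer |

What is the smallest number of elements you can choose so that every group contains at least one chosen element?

H = {upper, lower} meets every group (each contains at least one member of H), and |H| = 2.
No single element lies in every group, so at least 2 are needed and 2 is optimal.

2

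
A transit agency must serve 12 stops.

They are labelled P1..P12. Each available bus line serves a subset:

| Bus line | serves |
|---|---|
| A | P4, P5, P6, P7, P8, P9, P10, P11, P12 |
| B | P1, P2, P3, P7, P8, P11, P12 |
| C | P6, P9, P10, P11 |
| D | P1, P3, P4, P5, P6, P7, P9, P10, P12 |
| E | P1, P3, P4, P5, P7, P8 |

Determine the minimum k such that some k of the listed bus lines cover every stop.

A and B together: A ∪ B = {P1, P2, P3, P4, P5, P6, P7, P8, P9, P10, P11, P12} — every stop is covered.
No single bus line has all 12 stops (the largest, A, has 9), so 2 is optimal.

2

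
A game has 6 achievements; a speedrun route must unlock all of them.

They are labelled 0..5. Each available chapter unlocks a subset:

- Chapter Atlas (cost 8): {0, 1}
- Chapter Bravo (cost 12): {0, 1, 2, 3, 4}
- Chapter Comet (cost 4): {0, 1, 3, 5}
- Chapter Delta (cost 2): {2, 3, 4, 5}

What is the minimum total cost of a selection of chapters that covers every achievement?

Comet, Delta together cover every achievement (Comet ∪ Delta = {0, 1, 2, 3, 4, 5}); total cost 4 + 2 = 6.
No covering selection has total cost below 6.

6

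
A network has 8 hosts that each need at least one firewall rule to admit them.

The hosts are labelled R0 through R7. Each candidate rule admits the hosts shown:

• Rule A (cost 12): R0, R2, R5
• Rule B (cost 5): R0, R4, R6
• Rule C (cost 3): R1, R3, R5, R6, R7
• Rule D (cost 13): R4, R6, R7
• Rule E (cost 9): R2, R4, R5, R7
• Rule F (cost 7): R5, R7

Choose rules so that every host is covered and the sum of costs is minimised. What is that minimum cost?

17

B, C, E together cover every host (B ∪ C ∪ E = {R0, R1, R2, R3, R4, R5, R6, R7}); total cost 5 + 3 + 9 = 17.
No covering selection has total cost below 17.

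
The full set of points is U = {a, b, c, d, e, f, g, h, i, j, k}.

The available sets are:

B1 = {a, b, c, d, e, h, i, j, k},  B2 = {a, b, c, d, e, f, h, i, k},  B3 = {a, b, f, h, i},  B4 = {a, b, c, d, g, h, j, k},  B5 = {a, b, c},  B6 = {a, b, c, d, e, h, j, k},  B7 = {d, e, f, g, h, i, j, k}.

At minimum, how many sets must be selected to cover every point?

B1 and B7 cover everything between them: the union {a, b, c, d, e, f, g, h, i, j, k} is all of U.
No single set has all 11 points (the largest, B1, has 9), so 2 is optimal.

2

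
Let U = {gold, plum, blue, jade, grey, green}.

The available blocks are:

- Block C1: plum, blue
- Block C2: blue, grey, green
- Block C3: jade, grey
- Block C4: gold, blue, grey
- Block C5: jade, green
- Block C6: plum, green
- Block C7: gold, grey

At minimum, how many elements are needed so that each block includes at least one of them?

3

H = {plum, jade, grey} meets every block (each contains at least one member of H), and |H| = 3.
The blocks C1, C5, C7 are pairwise disjoint, so any hitting set needs a separate element for each — at least 3. Hence 3 is optimal.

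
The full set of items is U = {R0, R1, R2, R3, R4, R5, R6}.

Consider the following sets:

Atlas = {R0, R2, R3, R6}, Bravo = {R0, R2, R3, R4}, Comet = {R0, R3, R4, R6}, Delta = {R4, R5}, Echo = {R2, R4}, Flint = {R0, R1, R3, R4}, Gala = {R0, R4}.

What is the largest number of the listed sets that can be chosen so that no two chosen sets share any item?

Atlas, Delta are pairwise disjoint (Atlas={R0,R2,R3,R6}; Delta={R4,R5}).
Every remaining set overlaps one of these, and no 3 of the listed sets are pairwise disjoint, so 2 is the maximum.

2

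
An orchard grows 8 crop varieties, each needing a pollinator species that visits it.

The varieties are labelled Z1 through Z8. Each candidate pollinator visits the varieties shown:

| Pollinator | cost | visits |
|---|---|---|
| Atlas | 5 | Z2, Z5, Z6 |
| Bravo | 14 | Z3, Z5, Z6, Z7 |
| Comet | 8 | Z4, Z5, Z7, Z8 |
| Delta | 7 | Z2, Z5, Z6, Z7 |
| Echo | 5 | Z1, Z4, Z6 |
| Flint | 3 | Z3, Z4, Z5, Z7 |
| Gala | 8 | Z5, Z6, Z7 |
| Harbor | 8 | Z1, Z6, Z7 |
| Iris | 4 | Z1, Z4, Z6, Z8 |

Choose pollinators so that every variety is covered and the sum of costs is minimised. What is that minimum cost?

Atlas, Flint, Iris together cover every variety (Atlas ∪ Flint ∪ Iris = {Z1, Z2, Z3, Z4, Z5, Z6, Z7, Z8}); total cost 5 + 3 + 4 = 12.
No covering selection has total cost below 12.

12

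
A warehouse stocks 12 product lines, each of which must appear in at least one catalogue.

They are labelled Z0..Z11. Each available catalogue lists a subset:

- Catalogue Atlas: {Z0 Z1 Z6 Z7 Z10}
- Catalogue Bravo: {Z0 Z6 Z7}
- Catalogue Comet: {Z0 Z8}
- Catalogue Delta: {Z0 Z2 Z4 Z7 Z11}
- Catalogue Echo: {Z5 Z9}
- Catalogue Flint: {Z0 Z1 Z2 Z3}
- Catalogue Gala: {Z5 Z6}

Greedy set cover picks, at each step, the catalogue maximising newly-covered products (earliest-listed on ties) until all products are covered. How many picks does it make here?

Greedy: pick Atlas (covers 5 new) → pick Delta (covers 3 new) → pick Echo (covers 2 new) → pick Comet (covers 1 new) → pick Flint (covers 1 new). Total picks: 5.

5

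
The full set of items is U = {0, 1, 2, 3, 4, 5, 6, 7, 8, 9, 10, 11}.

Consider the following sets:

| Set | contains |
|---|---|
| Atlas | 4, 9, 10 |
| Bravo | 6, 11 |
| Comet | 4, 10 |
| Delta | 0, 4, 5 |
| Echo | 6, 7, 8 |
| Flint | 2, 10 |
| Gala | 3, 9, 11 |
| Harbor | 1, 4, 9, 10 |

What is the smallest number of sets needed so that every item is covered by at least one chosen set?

5

Delta and Echo and Flint and Gala and Harbor together: Delta ∪ Echo ∪ Flint ∪ Gala ∪ Harbor = {0, 1, 2, 3, 4, 5, 6, 7, 8, 9, 10, 11} — every item is covered.
Only Flint contains 2, so Flint is forced; the remaining 10 items need at least 4 more sets (each remaining set adds at most 3) — so at least 5 sets are needed, and 5 is optimal.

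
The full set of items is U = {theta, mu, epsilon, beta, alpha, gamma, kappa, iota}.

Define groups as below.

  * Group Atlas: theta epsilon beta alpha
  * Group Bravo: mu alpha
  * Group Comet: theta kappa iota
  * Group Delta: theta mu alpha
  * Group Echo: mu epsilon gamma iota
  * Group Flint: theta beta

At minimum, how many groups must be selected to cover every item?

Atlas and Comet and Echo together: Atlas ∪ Comet ∪ Echo = {theta, mu, epsilon, beta, alpha, gamma, kappa, iota} — every item is covered.
Only Echo contains gamma, so Echo is forced; the remaining 4 items need at least 2 more groups (each remaining group adds at most 3) — so at least 3 groups are needed, and 3 is optimal.

3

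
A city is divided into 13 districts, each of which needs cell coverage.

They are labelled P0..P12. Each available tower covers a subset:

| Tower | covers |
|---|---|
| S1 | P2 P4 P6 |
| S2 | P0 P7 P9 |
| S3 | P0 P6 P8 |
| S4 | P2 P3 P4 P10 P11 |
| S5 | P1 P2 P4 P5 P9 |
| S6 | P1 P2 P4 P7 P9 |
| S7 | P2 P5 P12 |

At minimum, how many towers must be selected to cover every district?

S3 and S4 and S6 and S7 together: S3 ∪ S4 ∪ S6 ∪ S7 = {P0, P1, P2, P3, P4, P5, P6, P7, P8, P9, P10, P11, P12} — every district is covered.
Only S4 contains P3, so S4 is forced; the remaining 8 districts need at least 3 more towers (each remaining tower adds at most 3) — so at least 4 towers are needed, and 4 is optimal.

4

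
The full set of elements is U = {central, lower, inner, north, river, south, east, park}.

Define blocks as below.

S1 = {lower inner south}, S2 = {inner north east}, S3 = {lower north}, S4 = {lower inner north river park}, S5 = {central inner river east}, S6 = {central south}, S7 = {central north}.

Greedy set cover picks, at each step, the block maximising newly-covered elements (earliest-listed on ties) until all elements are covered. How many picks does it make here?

Greedy: pick S4 (covers 5 new) → pick S5 (covers 2 new) → pick S1 (covers 1 new). Total picks: 3.

3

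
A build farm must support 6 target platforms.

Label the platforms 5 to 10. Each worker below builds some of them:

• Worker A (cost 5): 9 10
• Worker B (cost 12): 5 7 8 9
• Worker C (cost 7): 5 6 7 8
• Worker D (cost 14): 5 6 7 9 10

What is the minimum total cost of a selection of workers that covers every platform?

12

A, C together cover every platform (A ∪ C = {5, 6, 7, 8, 9, 10}); total cost 5 + 7 = 12.
No covering selection has total cost below 12.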